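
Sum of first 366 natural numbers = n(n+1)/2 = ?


n(n+1)/2 = 366×367/2 = 134322/2 = 67161

Σk = 67161


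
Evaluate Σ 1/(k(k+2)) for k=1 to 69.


1/(k(k+2)) = (1/2)·(1/k - 1/(k+2)) (partial fractions)
Telescoping: Σ = (1/2)·(1 + 1/2 - 1/70 - 1/71) = 3657/4970

Sum = 3657/4970


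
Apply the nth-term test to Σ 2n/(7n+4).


lim(n→∞) 2n/(7n+4) = 2/7 = 2/7  (divide numerator and denominator by n)
lim aₙ = 2/7 ≠ 0 → series DIVERGES

Diverges (lim aₙ = 2/7 ≠ 0)


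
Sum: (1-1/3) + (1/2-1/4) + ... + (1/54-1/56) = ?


Telescoping with gap 2: two head and two tail terms survive.
= (1 + 1/2) - (1/55 + 1/56)
= 3/2 - 1/55 - 1/56 = 4509/3080

Sum = 4509/3080


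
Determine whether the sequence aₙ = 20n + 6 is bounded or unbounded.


aₙ = 20n + 6 → as n→∞, aₙ→∞
No finite upper bound exists
The sequence is UNBOUNDED

Unbounded (aₙ → ∞ as n → ∞)


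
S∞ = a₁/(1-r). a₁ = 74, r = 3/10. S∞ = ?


S∞ = a₁/(1-r) = 74/(1 - 3/10)
= 74/(7/10)
= 740/7

S∞ = 740/7


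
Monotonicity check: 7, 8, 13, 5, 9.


Differences: 1, 5, -8, 4
Difference at position 1 is +1 (> 0) but position 3 is -8 (< 0) — sequence both rises and falls
→ NOT monotonic

Not monotonic


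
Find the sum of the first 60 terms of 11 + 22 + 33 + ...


aₙ = 11 + (60-1)×11 = 660
Sₙ = n(a₁+aₙ)/2 = 60×(11+660)/2
= 60×671/2 = 20130

S_60 = 20130


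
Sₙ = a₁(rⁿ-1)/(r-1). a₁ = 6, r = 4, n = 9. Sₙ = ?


Sₙ = 6×(4^9 - 1)/(4 - 1)
= 6×(262144 - 1)/3
= 6×262143/3
= 524286

S_9 = 524286


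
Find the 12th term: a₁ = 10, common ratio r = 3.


aₙ = a₁·r^(n-1)
= 10×3^11
= 10×177147
= 1771470

a_12 = 1771470


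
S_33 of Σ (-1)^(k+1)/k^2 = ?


S = 1 - 1/4 + 1/9 - 1/16 + 1/25 - 1/36 + 1/49 - 1/64 ± ...
= 0.8229
(Full series converges to +π²/12 ≈ +0.8225)

S_33 = 0.8229


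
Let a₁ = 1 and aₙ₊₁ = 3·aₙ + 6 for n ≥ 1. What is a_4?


Computing step by step:
a_1 = 1
a_2 = 9
a_3 = 33
a_4 = 105


a_4 = 105


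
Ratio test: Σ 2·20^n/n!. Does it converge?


aₙ = 2·20^n/n!
a_{n+1}/aₙ = 20^(n+1)/(n+1)! × n!/20^n  (constant 2 cancels)
= 20/(n+1)
L = lim(n→∞) 20/(n+1) = 0
L < 1 → series CONVERGES

Converges (ratio test: L = 0 < 1)


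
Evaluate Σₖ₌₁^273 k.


n(n+1)/2 = 273×274/2 = 74802/2 = 37401

Σk = 37401


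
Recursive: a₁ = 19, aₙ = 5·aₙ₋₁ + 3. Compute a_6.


Computing step by step:
a_1 = 19
a_2 = 98
a_3 = 493
a_4 = 2468
a_5 = 12343
a_6 = 61718


a_6 = 61718


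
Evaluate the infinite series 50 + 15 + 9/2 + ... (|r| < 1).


S∞ = a₁/(1-r) = 50/(1 - 3/10)
= 50/(7/10)
= 500/7

S∞ = 500/7


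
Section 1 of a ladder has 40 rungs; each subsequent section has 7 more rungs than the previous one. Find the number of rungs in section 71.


aₙ = a₁ + (n-1)d
= 40 + (71-1)×7
= 40 + 490
= 530

a_71 = 530


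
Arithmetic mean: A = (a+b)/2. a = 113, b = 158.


AM = (113 + 158)/2 = 271/2 = 135.5

AM = 135.5


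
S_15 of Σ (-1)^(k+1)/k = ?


S = 1 - 1/2 + 1/3 - 1/4 + 1/5 - 1/6 + 1/7 - 1/8 ± ...
= 0.7254
(Full series converges to +ln(2) ≈ +0.6931)

S_15 = 0.7254


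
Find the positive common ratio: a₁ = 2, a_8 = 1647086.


r^(n-1) = aₙ/a₁
r^7 = 1647086/2 = 823543
r = 823543^(1/7)
= 7

r = 7


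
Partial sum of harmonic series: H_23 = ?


H_23 = 1/1 + 1/2 + 1/3 + ... + 1/23
= 444316699/118982864
≈ 3.7343

H_23 = 444316699/118982864 ≈ 3.7343


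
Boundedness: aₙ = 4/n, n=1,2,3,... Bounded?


a₁ = 4, a₂ = 4/2, a₃ = 4/3, ...
0 < aₙ ≤ 4 for all n ≥ 1
Lower bound: 0, Upper bound: 4
The sequence IS bounded

Bounded (0 < aₙ ≤ 4)


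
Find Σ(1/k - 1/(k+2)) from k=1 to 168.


Telescoping with gap 2: two head and two tail terms survive.
= (1 + 1/2) - (1/169 + 1/170)
= 3/2 - 1/169 - 1/170 = 21378/14365

Sum = 21378/14365


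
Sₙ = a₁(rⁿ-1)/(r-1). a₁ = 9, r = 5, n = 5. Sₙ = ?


Sₙ = 9×(5^5 - 1)/(5 - 1)
= 9×(3125 - 1)/4
= 9×3124/4
= 7029

S_5 = 7029


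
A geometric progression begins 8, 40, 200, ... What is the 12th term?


aₙ = a₁·r^(n-1)
= 8×5^11
= 8×48828125
= 390625000

a_12 = 390625000


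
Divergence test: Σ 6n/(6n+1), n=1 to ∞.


lim(n→∞) 6n/(6n+1) = 6/6 = 1  (divide numerator and denominator by n)
lim aₙ = 1 ≠ 0 → series DIVERGES

Diverges (lim aₙ = 1 ≠ 0)


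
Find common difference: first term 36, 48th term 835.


d = (aₙ - a₁)/(n-1)
= (835 - 36)/(48-1)
= 799/47 = 17

d = 17


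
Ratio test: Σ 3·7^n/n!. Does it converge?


aₙ = 3·7^n/n!
a_{n+1}/aₙ = 7^(n+1)/(n+1)! × n!/7^n  (constant 3 cancels)
= 7/(n+1)
L = lim(n→∞) 7/(n+1) = 0
L < 1 → series CONVERGES

Converges (ratio test: L = 0 < 1)


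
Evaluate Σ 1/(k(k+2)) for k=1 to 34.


1/(k(k+2)) = (1/2)·(1/k - 1/(k+2)) (partial fractions)
Telescoping: Σ = (1/2)·(1 + 1/2 - 1/35 - 1/36) = 1819/2520

Sum = 1819/2520


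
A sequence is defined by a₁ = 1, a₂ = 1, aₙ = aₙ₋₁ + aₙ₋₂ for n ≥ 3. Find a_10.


Computing iteratively: 1, 1, 2, 3, 5, 8, 13, 21, 34, 55
a_10 = 55

a_10 = 55


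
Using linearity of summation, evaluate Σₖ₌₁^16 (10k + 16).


Σ(10k+16) = 10·Σk + 16·n
= 10·136 + 16·16
= 1360 + 256 = 1616

Σ = 1616


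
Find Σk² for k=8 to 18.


Σₖ₌8^18 k² = Σₖ₌₁^18 k² − Σₖ₌₁^7 k²
= 18·19·37/6 − 7·8·15/6
= 2109 − 140 = 1969

Σk² = 1969


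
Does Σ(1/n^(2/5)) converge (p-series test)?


p-series test: Σ c/n^p converges if p > 1, diverges if p ≤ 1 (constant c > 0 doesn't affect convergence).
p = 2/5
2/5 ≤ 1 → DIVERGES

Diverges (p = 2/5 ≤ 1)


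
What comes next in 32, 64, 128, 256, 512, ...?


Pattern: powers of 2: 2ⁿ
Terms: 32, 64, 128, 256, 512
Next term = 1024

Next term = 1024


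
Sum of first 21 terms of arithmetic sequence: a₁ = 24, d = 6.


aₙ = 24 + (21-1)×6 = 144
Sₙ = n(a₁+aₙ)/2 = 21×(24+144)/2
= 21×168/2 = 1764

S_21 = 1764


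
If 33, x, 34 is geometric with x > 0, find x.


GM = √(33×34) = √1122 = 33.4963

GM = 33.4963


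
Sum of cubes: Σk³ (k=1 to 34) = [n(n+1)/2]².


n(n+1)/2 = 34×35/2 = 595
Σk³ = 595² = 354025

Σk³ = 354025


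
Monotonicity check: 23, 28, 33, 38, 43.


Differences: 5, 5, 5, 5
All differences > 0 → strictly INCREASING

Monotonically increasing


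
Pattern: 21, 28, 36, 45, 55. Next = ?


Pattern: triangular numbers: n(n+1)/2
Terms: 21, 28, 36, 45, 55
Next term = 66

Next term = 66


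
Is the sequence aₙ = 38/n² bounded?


a₁ = 38, a₂ = 38/4, a₃ = 38/9, ...
0 < aₙ ≤ 38 for all n ≥ 1
The sequence IS bounded

Bounded (0 < aₙ ≤ 38)


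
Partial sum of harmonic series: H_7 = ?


H_7 = 1/1 + 1/2 + 1/3 + 1/4 + 1/5 + 1/6 + 1/7
= 363/140
≈ 2.5929

H_7 = 363/140 ≈ 2.5929


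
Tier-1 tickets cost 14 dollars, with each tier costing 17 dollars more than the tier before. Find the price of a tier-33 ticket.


aₙ = a₁ + (n-1)d
= 14 + (33-1)×17
= 14 + 544
= 558

a_33 = 558


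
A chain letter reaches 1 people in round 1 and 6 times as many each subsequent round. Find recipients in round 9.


aₙ = a₁·r^(n-1)
= 1×6^8
= 1×1679616
= 1679616

a_9 = 1679616


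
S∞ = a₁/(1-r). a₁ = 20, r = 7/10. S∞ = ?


S∞ = a₁/(1-r) = 20/(1 - 7/10)
= 20/(3/10)
= 200/3

S∞ = 200/3


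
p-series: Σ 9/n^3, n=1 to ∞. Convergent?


p-series test: Σ c/n^p converges if p > 1, diverges if p ≤ 1 (constant c > 0 doesn't affect convergence).
p = 3
3 > 1 → CONVERGES

Converges (p = 3 > 1)


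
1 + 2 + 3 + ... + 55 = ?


n(n+1)/2 = 55×56/2 = 3080/2 = 1540

Σk = 1540


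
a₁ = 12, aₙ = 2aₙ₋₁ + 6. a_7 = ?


Computing step by step:
a_1 = 12
a_2 = 30
a_3 = 66
a_4 = 138
a_5 = 282
a_6 = 570
a_7 = 1146


a_7 = 1146


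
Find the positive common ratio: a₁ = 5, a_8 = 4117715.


r^(n-1) = aₙ/a₁
r^7 = 4117715/5 = 823543
r = 823543^(1/7)
= 7

r = 7


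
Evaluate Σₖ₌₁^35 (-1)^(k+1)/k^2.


S = 1 - 1/4 + 1/9 - 1/16 + 1/25 - 1/36 + 1/49 - 1/64 ± ...
= 0.8229
(Full series converges to +π²/12 ≈ +0.8225)

S_35 = 0.8229


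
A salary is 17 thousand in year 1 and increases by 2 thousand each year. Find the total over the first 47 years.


aₙ = 17 + (47-1)×2 = 109
Sₙ = n(a₁+aₙ)/2 = 47×(17+109)/2
= 47×126/2 = 2961

S_47 = 2961


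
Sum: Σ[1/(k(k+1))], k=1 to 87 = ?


1/(k(k+1)) = 1/k - 1/(k+1) (partial fractions)
Telescoping: Σ = 1 - 1/88 = 87/88

Sum = 87/88


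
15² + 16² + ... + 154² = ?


Σₖ₌15^154 k² = Σₖ₌₁^154 k² − Σₖ₌₁^14 k²
= 154·155·309/6 − 14·15·29/6
= 1229305 − 1015 = 1228290

Σk² = 1228290


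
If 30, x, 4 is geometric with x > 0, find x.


GM = √(30×4) = √120 = 10.9545

GM = 10.9545


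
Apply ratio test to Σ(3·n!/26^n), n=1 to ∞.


aₙ = 3·n!/26^n
a_{n+1}/aₙ = (n+1)!/26^(n+1) × 26^n/n!  (constant 3 cancels)
= (n+1)/26
L = lim(n→∞) (n+1)/26 = ∞
L > 1 → series DIVERGES

Diverges (ratio test: L = ∞ > 1)


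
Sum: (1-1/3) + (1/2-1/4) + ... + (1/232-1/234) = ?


Telescoping with gap 2: two head and two tail terms survive.
= (1 + 1/2) - (1/233 + 1/234)
= 3/2 - 1/233 - 1/234 = 40658/27261

Sum = 40658/27261


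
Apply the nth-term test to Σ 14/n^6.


lim(n→∞) 14/n^6 = 0
lim aₙ = 0 → nth-term test is INCONCLUSIVE
(Need other tests; this is actually a convergent p-series with p=6 > 1)

Inconclusive (lim aₙ = 0; need another test)


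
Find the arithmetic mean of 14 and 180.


AM = (14 + 180)/2 = 194/2 = 97

AM = 97


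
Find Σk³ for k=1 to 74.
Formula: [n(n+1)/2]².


n(n+1)/2 = 74×75/2 = 2775
Σk³ = 2775² = 7700625

Σk³ = 7700625


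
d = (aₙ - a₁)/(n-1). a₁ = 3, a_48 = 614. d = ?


d = (aₙ - a₁)/(n-1)
= (614 - 3)/(48-1)
= 611/47 = 13

d = 13


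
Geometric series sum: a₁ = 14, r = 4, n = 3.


Sₙ = 14×(4^3 - 1)/(4 - 1)
= 14×(64 - 1)/3
= 14×63/3
= 294

S_3 = 294


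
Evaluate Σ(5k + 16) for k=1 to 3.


Σ(5k+16) = 5·Σk + 16·n
= 5·6 + 16·3
= 30 + 48 = 78

Σ = 78


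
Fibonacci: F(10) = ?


Fibonacci sequence: 1, 1, 2, 3, 5, 8, 13, 21, 34, 55
F(10) = 55

F(10) = 55


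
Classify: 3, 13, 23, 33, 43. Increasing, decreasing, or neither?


Differences: 10, 10, 10, 10
All differences > 0 → strictly INCREASING

Monotonically increasing


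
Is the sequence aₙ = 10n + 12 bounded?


aₙ = 10n + 12 → as n→∞, aₙ→∞
No finite upper bound exists
The sequence is UNBOUNDED

Unbounded (aₙ → ∞ as n → ∞)


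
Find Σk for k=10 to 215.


Σₖ₌10^215 k = Σₖ₌₁^215 k − Σₖ₌₁^9 k
= 215·216/2 − 9·10/2
= 23220 − 45 = 23175

Σk = 23175


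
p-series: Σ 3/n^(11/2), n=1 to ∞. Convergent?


p-series test: Σ c/n^p converges if p > 1, diverges if p ≤ 1 (constant c > 0 doesn't affect convergence).
p = 11/2
11/2 > 1 → CONVERGES

Converges (p = 11/2 > 1)


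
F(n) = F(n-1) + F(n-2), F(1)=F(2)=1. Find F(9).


Fibonacci sequence: 1, 1, 2, 3, 5, 8, 13, 21, 34
F(9) = 34

F(9) = 34


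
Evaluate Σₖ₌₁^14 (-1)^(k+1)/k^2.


S = 1 - 1/4 + 1/9 - 1/16 + 1/25 - 1/36 + 1/49 - 1/64 ± ...
= 0.8201
(Full series converges to +π²/12 ≈ +0.8225)

S_14 = 0.8201


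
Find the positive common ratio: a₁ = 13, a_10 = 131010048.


r^(n-1) = aₙ/a₁
r^9 = 131010048/13 = 10077696
r = 10077696^(1/9)
= 6

r = 6


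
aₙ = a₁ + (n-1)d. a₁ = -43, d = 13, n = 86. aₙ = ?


aₙ = a₁ + (n-1)d
= -43 + (86-1)×13
= -43 + 1105
= 1062

a_86 = 1062


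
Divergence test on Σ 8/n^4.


lim(n→∞) 8/n^4 = 0
lim aₙ = 0 → nth-term test is INCONCLUSIVE
(Need other tests; this is actually a convergent p-series with p=4 > 1)

Inconclusive (lim aₙ = 0; need another test)


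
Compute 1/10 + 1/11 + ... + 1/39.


Σₖ₌10^39 1/k = 1/10 + 1/11 + 1/12 + ... + 1/39
= 98849421188899/69388720221600
≈ 1.4246

Sum = 98849421188899/69388720221600 ≈ 1.4246


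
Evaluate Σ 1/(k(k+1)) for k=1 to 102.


1/(k(k+1)) = 1/k - 1/(k+1) (partial fractions)
Telescoping: Σ = 1 - 1/103 = 102/103

Sum = 102/103


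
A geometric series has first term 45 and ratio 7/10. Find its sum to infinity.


S∞ = a₁/(1-r) = 45/(1 - 7/10)
= 45/(3/10)
= 150

S∞ = 150


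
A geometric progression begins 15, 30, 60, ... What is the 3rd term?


aₙ = a₁·r^(n-1)
= 15×2^2
= 15×4
= 60

a_3 = 60


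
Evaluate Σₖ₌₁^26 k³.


n(n+1)/2 = 26×27/2 = 351
Σk³ = 351² = 123201

Σk³ = 123201


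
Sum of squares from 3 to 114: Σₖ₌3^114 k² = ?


Σₖ₌3^114 k² = Σₖ₌₁^114 k² − Σₖ₌₁^2 k²
= 114·115·229/6 − 2·3·5/6
= 500365 − 5 = 500360

Σk² = 500360


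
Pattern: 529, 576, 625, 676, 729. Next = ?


Pattern: perfect squares: n²
Terms: 529, 576, 625, 676, 729
Next term = 784

Next term = 784


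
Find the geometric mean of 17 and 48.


GM = √(17×48) = √816 = 28.5657

GM = 28.5657


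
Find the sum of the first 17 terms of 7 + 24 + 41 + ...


aₙ = 7 + (17-1)×17 = 279
Sₙ = n(a₁+aₙ)/2 = 17×(7+279)/2
= 17×286/2 = 2431

S_17 = 2431


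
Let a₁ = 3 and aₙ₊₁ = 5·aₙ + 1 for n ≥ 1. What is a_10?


Computing step by step:
a_1 = 3
a_2 = 16
a_3 = 81
a_4 = 406
a_5 = 2031
a_6 = 10156
a_7 = 50781
a_8 = 253906
a_9 = 1269531
a_10 = 6347656


a_10 = 6347656


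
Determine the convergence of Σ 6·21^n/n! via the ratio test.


aₙ = 6·21^n/n!
a_{n+1}/aₙ = 21^(n+1)/(n+1)! × n!/21^n  (constant 6 cancels)
= 21/(n+1)
L = lim(n→∞) 21/(n+1) = 0
L < 1 → series CONVERGES

Converges (ratio test: L = 0 < 1)


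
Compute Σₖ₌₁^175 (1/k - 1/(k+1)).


Telescoping: adjacent terms cancel.
= 1/1 - 1/176
= 1 - 1/176 = 175/176

Sum = 175/176


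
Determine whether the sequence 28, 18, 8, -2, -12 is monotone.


Differences: -10, -10, -10, -10
All differences < 0 → strictly DECREASING

Monotonically decreasing


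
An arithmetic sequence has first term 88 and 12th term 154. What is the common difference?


d = (aₙ - a₁)/(n-1)
= (154 - 88)/(12-1)
= 66/11 = 6

d = 6


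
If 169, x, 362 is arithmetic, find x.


AM = (169 + 362)/2 = 531/2 = 265.5

AM = 265.5


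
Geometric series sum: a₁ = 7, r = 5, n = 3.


Sₙ = 7×(5^3 - 1)/(5 - 1)
= 7×(125 - 1)/4
= 7×124/4
= 217

S_3 = 217


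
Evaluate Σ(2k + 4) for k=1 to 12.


Σ(2k+4) = 2·Σk + 4·n
= 2·78 + 4·12
= 156 + 48 = 204

Σ = 204


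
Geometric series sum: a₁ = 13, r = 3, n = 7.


Sₙ = 13×(3^7 - 1)/(3 - 1)
= 13×(2187 - 1)/2
= 13×2186/2
= 14209

S_7 = 14209


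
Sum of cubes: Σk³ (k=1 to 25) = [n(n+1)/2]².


n(n+1)/2 = 25×26/2 = 325
Σk³ = 325² = 105625

Σk³ = 105625


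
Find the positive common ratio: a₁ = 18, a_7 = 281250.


r^(n-1) = aₙ/a₁
r^6 = 281250/18 = 15625
r = 15625^(1/6)
= ±5; taking r > 0 gives r = 5

r = 5


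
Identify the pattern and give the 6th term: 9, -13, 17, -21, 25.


Pattern: alternating sign, magnitude arithmetic (d=4)
Terms: 9, -13, 17, -21, 25
Next term = -29

Next term = -29


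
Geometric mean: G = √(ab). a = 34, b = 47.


GM = √(34×47) = √1598 = 39.975

GM = 39.975


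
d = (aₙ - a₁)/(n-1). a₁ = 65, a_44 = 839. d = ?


d = (aₙ - a₁)/(n-1)
= (839 - 65)/(44-1)
= 774/43 = 18

d = 18


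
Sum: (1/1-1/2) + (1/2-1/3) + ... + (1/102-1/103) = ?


Telescoping: adjacent terms cancel.
= 1/1 - 1/103
= 1 - 1/103 = 102/103

Sum = 102/103


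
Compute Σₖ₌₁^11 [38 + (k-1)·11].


aₙ = 38 + (11-1)×11 = 148
Sₙ = n(a₁+aₙ)/2 = 11×(38+148)/2
= 11×186/2 = 1023

S_11 = 1023


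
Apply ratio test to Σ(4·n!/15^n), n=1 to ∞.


aₙ = 4·n!/15^n
a_{n+1}/aₙ = (n+1)!/15^(n+1) × 15^n/n!  (constant 4 cancels)
= (n+1)/15
L = lim(n→∞) (n+1)/15 = ∞
L > 1 → series DIVERGES

Diverges (ratio test: L = ∞ > 1)


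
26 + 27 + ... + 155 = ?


Σₖ₌26^155 k = Σₖ₌₁^155 k − Σₖ₌₁^25 k
= 155·156/2 − 25·26/2
= 12090 − 325 = 11765

Σk = 11765


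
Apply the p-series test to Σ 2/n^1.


p-series test: Σ c/n^p converges if p > 1, diverges if p ≤ 1 (constant c > 0 doesn't affect convergence).
p = 1
1 ≤ 1 → DIVERGES

Diverges (p = 1 ≤ 1)


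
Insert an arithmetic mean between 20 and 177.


AM = (20 + 177)/2 = 197/2 = 98.5

AM = 98.5


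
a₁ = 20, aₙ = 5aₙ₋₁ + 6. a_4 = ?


Computing step by step:
a_1 = 20
a_2 = 106
a_3 = 536
a_4 = 2686


a_4 = 2686


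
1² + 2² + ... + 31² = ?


n = 31
n(n+1)(2n+1)/6 = 31×32×63/6
= 62496/6 = 10416

Σk² = 10416


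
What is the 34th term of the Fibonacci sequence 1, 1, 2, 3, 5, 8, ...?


Fibonacci sequence: 1, 1, 2, 3, 5, 8, 13, 21, 34, 55, 89, ...
F(34) = 5702887

F(34) = 5702887


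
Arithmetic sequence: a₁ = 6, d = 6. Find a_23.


aₙ = a₁ + (n-1)d
= 6 + (23-1)×6
= 6 + 132
= 138

a_23 = 138


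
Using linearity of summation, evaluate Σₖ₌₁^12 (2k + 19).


Σ(2k+19) = 2·Σk + 19·n
= 2·78 + 19·12
= 156 + 228 = 384

Σ = 384


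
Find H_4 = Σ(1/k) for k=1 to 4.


H_4 = 1/1 + 1/2 + 1/3 + 1/4
= 25/12
≈ 2.0833

H_4 = 25/12 ≈ 2.0833


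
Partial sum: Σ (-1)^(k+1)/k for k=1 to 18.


S = 1 - 1/2 + 1/3 - 1/4 + 1/5 - 1/6 + 1/7 - 1/8 ± ...
= 0.6661
(Full series converges to +ln(2) ≈ +0.6931)

S_18 = 0.6661


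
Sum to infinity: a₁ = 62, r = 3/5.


S∞ = a₁/(1-r) = 62/(1 - 3/5)
= 62/(2/5)
= 155

S∞ = 155


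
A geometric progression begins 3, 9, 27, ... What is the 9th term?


aₙ = a₁·r^(n-1)
= 3×3^8
= 3×6561
= 19683

a_9 = 19683


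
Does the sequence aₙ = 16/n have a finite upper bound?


a₁ = 16, a₂ = 16/2, a₃ = 16/3, ...
0 < aₙ ≤ 16 for all n ≥ 1
Lower bound: 0, Upper bound: 16
The sequence IS bounded

Bounded (0 < aₙ ≤ 16)


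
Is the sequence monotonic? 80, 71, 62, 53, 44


Differences: -9, -9, -9, -9
All differences < 0 → strictly DECREASING

Monotonically decreasing


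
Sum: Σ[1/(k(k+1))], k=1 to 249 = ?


1/(k(k+1)) = 1/k - 1/(k+1) (partial fractions)
Telescoping: Σ = 1 - 1/250 = 249/250

Sum = 249/250


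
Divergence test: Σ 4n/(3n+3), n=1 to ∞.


lim(n→∞) 4n/(3n+3) = 4/3 = 4/3  (divide numerator and denominator by n)
lim aₙ = 4/3 ≠ 0 → series DIVERGES

Diverges (lim aₙ = 4/3 ≠ 0)


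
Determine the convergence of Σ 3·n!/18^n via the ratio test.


aₙ = 3·n!/18^n
a_{n+1}/aₙ = (n+1)!/18^(n+1) × 18^n/n!  (constant 3 cancels)
= (n+1)/18
L = lim(n→∞) (n+1)/18 = ∞
L > 1 → series DIVERGES

Diverges (ratio test: L = ∞ > 1)


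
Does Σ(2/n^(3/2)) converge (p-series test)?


p-series test: Σ c/n^p converges if p > 1, diverges if p ≤ 1 (constant c > 0 doesn't affect convergence).
p = 3/2
3/2 > 1 → CONVERGES

Converges (p = 3/2 > 1)


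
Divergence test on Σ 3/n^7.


lim(n→∞) 3/n^7 = 0
lim aₙ = 0 → nth-term test is INCONCLUSIVE
(Need other tests; this is actually a convergent p-series with p=7 > 1)

Inconclusive (lim aₙ = 0; need another test)


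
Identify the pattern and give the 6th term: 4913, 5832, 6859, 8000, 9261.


Pattern: perfect cubes: n³
Terms: 4913, 5832, 6859, 8000, 9261
Next term = 10648

Next term = 10648


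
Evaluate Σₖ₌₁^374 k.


n(n+1)/2 = 374×375/2 = 140250/2 = 70125

Σk = 70125


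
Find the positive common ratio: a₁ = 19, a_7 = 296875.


r^(n-1) = aₙ/a₁
r^6 = 296875/19 = 15625
r = 15625^(1/6)
= ±5; taking r > 0 gives r = 5

r = 5


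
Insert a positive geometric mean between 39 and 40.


GM = √(39×40) = √1560 = 39.4968

GM = 39.4968


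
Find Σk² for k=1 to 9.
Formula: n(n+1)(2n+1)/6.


n = 9
n(n+1)(2n+1)/6 = 9×10×19/6
= 1710/6 = 285

Σk² = 285


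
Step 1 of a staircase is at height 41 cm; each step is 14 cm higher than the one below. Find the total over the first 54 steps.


aₙ = 41 + (54-1)×14 = 783
Sₙ = n(a₁+aₙ)/2 = 54×(41+783)/2
= 54×824/2 = 22248

S_54 = 22248


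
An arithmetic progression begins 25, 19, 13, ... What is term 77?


aₙ = a₁ + (n-1)d
= 25 + (77-1)×-6
= 25 - 456
= -431

a_77 = -431


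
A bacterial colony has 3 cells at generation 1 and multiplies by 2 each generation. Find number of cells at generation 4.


aₙ = a₁·r^(n-1)
= 3×2^3
= 3×8
= 24

a_4 = 24


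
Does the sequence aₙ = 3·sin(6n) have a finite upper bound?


For all n, -1 ≤ sin(6n) ≤ 1, so -3 ≤ 3·sin(6n) ≤ 3
Lower bound: -3, Upper bound: 3
The sequence IS bounded

Bounded (-3 ≤ aₙ ≤ 3)


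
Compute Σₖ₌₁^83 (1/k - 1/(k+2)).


Telescoping with gap 2: two head and two tail terms survive.
= (1 + 1/2) - (1/84 + 1/85)
= 3/2 - 1/84 - 1/85 = 10541/7140

Sum = 10541/7140


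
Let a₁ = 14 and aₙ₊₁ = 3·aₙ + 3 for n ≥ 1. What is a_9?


Computing step by step:
a_1 = 14
a_2 = 45
a_3 = 138
a_4 = 417
a_5 = 1254
a_6 = 3765
a_7 = 11298
a_8 = 33897
a_9 = 101694


a_9 = 101694


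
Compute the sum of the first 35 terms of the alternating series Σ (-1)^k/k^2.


S = -1 + 1/4 - 1/9 + 1/16 - 1/25 + 1/36 - 1/49 + 1/64 ± ...
= -0.8229
(Full series converges to -π²/12 ≈ -0.8225)

S_35 = -0.8229


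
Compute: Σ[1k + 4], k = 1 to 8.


Σ(1k+4) = 1·Σk + 4·n
= 1·36 + 4·8
= 36 + 32 = 68

Σ = 68


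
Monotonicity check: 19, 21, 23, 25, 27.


Differences: 2, 2, 2, 2
All differences > 0 → strictly INCREASING

Monotonically increasing


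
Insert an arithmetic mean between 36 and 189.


AM = (36 + 189)/2 = 225/2 = 112.5

AM = 112.5


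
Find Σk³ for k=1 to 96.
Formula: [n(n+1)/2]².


n(n+1)/2 = 96×97/2 = 4656
Σk³ = 4656² = 21678336

Σk³ = 21678336


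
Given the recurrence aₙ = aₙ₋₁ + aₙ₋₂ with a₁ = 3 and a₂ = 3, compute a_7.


Computing iteratively: 3, 3, 6, 9, 15, 24, 39
a_7 = 39

a_7 = 39


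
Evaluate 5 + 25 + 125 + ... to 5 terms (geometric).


Sₙ = 5×(5^5 - 1)/(5 - 1)
= 5×(3125 - 1)/4
= 5×3124/4
= 3905

S_5 = 3905


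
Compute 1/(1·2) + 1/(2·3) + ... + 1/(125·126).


1/(k(k+1)) = 1/k - 1/(k+1) (partial fractions)
Telescoping: Σ = 1 - 1/126 = 125/126

Sum = 125/126


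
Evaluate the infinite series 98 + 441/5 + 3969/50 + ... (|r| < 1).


S∞ = a₁/(1-r) = 98/(1 - 9/10)
= 98/(1/10)
= 980

S∞ = 980


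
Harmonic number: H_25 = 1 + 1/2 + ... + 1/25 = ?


H_25 = 1/1 + 1/2 + 1/3 + ... + 1/25
= 34052522467/8923714800
≈ 3.816

H_25 = 34052522467/8923714800 ≈ 3.816


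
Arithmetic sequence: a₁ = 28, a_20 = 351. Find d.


d = (aₙ - a₁)/(n-1)
= (351 - 28)/(20-1)
= 323/19 = 17

d = 17


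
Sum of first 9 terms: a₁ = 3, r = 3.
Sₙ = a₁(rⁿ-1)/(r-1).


Sₙ = 3×(3^9 - 1)/(3 - 1)
= 3×(19683 - 1)/2
= 3×19682/2
= 29523

S_9 = 29523


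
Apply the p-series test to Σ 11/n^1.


p-series test: Σ c/n^p converges if p > 1, diverges if p ≤ 1 (constant c > 0 doesn't affect convergence).
p = 1
1 ≤ 1 → DIVERGES

Diverges (p = 1 ≤ 1)


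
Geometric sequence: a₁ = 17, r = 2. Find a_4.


aₙ = a₁·r^(n-1)
= 17×2^3
= 17×8
= 136

a_4 = 136


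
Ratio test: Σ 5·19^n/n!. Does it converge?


aₙ = 5·19^n/n!
a_{n+1}/aₙ = 19^(n+1)/(n+1)! × n!/19^n  (constant 5 cancels)
= 19/(n+1)
L = lim(n→∞) 19/(n+1) = 0
L < 1 → series CONVERGES

Converges (ratio test: L = 0 < 1)


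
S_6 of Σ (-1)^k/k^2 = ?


S = -1 + 1/4 - 1/9 + 1/16 - 1/25 + 1/36
= -0.8108
(Full series converges to -π²/12 ≈ -0.8225)

S_6 = -0.8108


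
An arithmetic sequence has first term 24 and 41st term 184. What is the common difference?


d = (aₙ - a₁)/(n-1)
= (184 - 24)/(41-1)
= 160/40 = 4

d = 4


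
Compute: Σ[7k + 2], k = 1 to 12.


Σ(7k+2) = 7·Σk + 2·n
= 7·78 + 2·12
= 546 + 24 = 570

Σ = 570


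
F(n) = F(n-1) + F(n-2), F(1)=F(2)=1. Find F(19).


Fibonacci sequence: 1, 1, 2, 3, 5, 8, 13, 21, 34, 55, 89, ...
F(19) = 4181

F(19) = 4181


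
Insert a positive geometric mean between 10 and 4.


GM = √(10×4) = √40 = 6.3246

GM = 6.3246


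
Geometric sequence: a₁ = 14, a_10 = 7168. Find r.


r^(n-1) = aₙ/a₁
r^9 = 7168/14 = 512
r = 512^(1/9)
= 2

r = 2


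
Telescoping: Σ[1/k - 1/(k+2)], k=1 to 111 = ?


Telescoping with gap 2: two head and two tail terms survive.
= (1 + 1/2) - (1/112 + 1/113)
= 3/2 - 1/112 - 1/113 = 18759/12656

Sum = 18759/12656


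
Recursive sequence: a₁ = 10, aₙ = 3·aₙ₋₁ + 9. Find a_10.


Computing step by step:
a_1 = 10
a_2 = 39
a_3 = 126
a_4 = 387
a_5 = 1170
a_6 = 3519
a_7 = 10566
a_8 = 31707
a_9 = 95130
a_10 = 285399


a_10 = 285399


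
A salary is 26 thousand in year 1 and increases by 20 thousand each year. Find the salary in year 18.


aₙ = a₁ + (n-1)d
= 26 + (18-1)×20
= 26 + 340
= 366

a_18 = 366


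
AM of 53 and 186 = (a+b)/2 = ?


AM = (53 + 186)/2 = 239/2 = 119.5

AM = 119.5


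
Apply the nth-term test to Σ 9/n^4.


lim(n→∞) 9/n^4 = 0
lim aₙ = 0 → nth-term test is INCONCLUSIVE
(Need other tests; this is actually a convergent p-series with p=4 > 1)

Inconclusive (lim aₙ = 0; need another test)


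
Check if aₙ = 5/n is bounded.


a₁ = 5, a₂ = 5/2, a₃ = 5/3, ...
0 < aₙ ≤ 5 for all n ≥ 1
Lower bound: 0, Upper bound: 5
The sequence IS bounded

Bounded (0 < aₙ ≤ 5)


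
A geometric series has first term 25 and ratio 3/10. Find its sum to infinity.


S∞ = a₁/(1-r) = 25/(1 - 3/10)
= 25/(7/10)
= 250/7

S∞ = 250/7


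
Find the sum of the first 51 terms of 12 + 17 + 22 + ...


aₙ = 12 + (51-1)×5 = 262
Sₙ = n(a₁+aₙ)/2 = 51×(12+262)/2
= 51×274/2 = 6987

S_51 = 6987


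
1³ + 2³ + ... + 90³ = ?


n(n+1)/2 = 90×91/2 = 4095
Σk³ = 4095² = 16769025

Σk³ = 16769025


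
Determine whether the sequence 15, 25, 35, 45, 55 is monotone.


Differences: 10, 10, 10, 10
All differences > 0 → strictly INCREASING

Monotonically increasing


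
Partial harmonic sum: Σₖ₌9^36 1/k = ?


Σₖ₌9^36 1/k = 1/9 + 1/10 + 1/11 + ... + 1/36
= 2731856520727/1875370816800
≈ 1.4567

Sum = 2731856520727/1875370816800 ≈ 1.4567


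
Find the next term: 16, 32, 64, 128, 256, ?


Pattern: powers of 2: 2ⁿ
Terms: 16, 32, 64, 128, 256
Next term = 512

Next term = 512


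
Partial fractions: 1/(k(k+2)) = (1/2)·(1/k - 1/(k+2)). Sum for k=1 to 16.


1/(k(k+2)) = (1/2)·(1/k - 1/(k+2)) (partial fractions)
Telescoping: Σ = (1/2)·(1 + 1/2 - 1/17 - 1/18) = 106/153

Sum = 106/153


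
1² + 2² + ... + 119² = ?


n = 119
n(n+1)(2n+1)/6 = 119×120×239/6
= 3412920/6 = 568820

Σk² = 568820


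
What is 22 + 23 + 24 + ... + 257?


Σₖ₌22^257 k = Σₖ₌₁^257 k − Σₖ₌₁^21 k
= 257·258/2 − 21·22/2
= 33153 − 231 = 32922

Σk = 32922


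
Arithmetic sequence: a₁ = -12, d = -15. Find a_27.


aₙ = a₁ + (n-1)d
= -12 + (27-1)×-15
= -12 - 390
= -402

a_27 = -402


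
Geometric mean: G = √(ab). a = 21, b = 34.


GM = √(21×34) = √714 = 26.7208

GM = 26.7208


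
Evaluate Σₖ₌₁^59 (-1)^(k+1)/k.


S = 1 - 1/2 + 1/3 - 1/4 + 1/5 - 1/6 + 1/7 - 1/8 ± ...
= 0.7015
(Full series converges to +ln(2) ≈ +0.6931)

S_59 = 0.7015


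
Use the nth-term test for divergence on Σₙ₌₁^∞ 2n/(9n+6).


lim(n→∞) 2n/(9n+6) = 2/9 = 2/9  (divide numerator and denominator by n)
lim aₙ = 2/9 ≠ 0 → series DIVERGES

Diverges (lim aₙ = 2/9 ≠ 0)


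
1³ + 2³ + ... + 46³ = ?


n(n+1)/2 = 46×47/2 = 1081
Σk³ = 1081² = 1168561

Σk³ = 1168561


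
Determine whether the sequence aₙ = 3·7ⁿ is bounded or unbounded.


aₙ = 3·7ⁿ → as n→∞, aₙ→∞ (since base 7 > 1)
No finite upper bound exists
The sequence is UNBOUNDED

Unbounded (aₙ → ∞ as n → ∞)


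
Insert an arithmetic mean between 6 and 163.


AM = (6 + 163)/2 = 169/2 = 84.5

AM = 84.5


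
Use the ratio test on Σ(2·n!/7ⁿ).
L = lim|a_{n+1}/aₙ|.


aₙ = 2·n!/7^n
a_{n+1}/aₙ = (n+1)!/7^(n+1) × 7^n/n!  (constant 2 cancels)
= (n+1)/7
L = lim(n→∞) (n+1)/7 = ∞
L > 1 → series DIVERGES

Diverges (ratio test: L = ∞ > 1)


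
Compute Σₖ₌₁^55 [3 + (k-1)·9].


aₙ = 3 + (55-1)×9 = 489
Sₙ = n(a₁+aₙ)/2 = 55×(3+489)/2
= 55×492/2 = 13530

S_55 = 13530


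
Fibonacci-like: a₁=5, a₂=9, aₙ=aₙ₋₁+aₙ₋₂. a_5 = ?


Computing iteratively: 5, 9, 14, 23, 37
a_5 = 37

a_5 = 37


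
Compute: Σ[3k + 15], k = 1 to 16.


Σ(3k+15) = 3·Σk + 15·n
= 3·136 + 15·16
= 408 + 240 = 648

Σ = 648


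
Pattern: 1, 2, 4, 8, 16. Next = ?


Pattern: powers of 2: 2ⁿ
Terms: 1, 2, 4, 8, 16
Next term = 32

Next term = 32


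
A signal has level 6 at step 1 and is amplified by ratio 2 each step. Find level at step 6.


aₙ = a₁·r^(n-1)
= 6×2^5
= 6×32
= 192

a_6 = 192


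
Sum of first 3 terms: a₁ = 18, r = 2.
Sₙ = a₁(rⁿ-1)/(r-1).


Sₙ = 18×(2^3 - 1)/(2 - 1)
= 18×(8 - 1)/1
= 18×7/1
= 126

S_3 = 126


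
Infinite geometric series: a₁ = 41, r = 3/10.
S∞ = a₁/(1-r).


S∞ = a₁/(1-r) = 41/(1 - 3/10)
= 41/(7/10)
= 410/7

S∞ = 410/7


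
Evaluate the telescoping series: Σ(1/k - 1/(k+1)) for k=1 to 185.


Telescoping: adjacent terms cancel.
= 1/1 - 1/186
= 1 - 1/186 = 185/186

Sum = 185/186


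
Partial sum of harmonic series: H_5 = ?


H_5 = 1/1 + 1/2 + 1/3 + 1/4 + 1/5
= 137/60
≈ 2.2833

H_5 = 137/60 ≈ 2.2833


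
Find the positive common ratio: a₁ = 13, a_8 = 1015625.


r^(n-1) = aₙ/a₁
r^7 = 1015625/13 = 78125
r = 78125^(1/7)
= 5

r = 5


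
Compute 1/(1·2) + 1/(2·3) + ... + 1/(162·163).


1/(k(k+1)) = 1/k - 1/(k+1) (partial fractions)
Telescoping: Σ = 1 - 1/163 = 162/163

Sum = 162/163


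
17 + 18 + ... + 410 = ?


Σₖ₌17^410 k = Σₖ₌₁^410 k − Σₖ₌₁^16 k
= 410·411/2 − 16·17/2
= 84255 − 136 = 84119

Σk = 84119


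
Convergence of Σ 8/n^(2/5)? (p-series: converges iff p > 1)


p-series test: Σ c/n^p converges if p > 1, diverges if p ≤ 1 (constant c > 0 doesn't affect convergence).
p = 2/5
2/5 ≤ 1 → DIVERGES

Diverges (p = 2/5 ≤ 1)


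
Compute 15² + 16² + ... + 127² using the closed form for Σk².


Σₖ₌15^127 k² = Σₖ₌₁^127 k² − Σₖ₌₁^14 k²
= 127·128·255/6 − 14·15·29/6
= 690880 − 1015 = 689865

Σk² = 689865


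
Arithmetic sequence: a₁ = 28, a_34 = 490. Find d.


d = (aₙ - a₁)/(n-1)
= (490 - 28)/(34-1)
= 462/33 = 14

d = 14


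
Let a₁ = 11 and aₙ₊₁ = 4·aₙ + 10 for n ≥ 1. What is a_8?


Computing step by step:
a_1 = 11
a_2 = 54
a_3 = 226
a_4 = 914
a_5 = 3666
a_6 = 14674
a_7 = 58706
a_8 = 234834


a_8 = 234834


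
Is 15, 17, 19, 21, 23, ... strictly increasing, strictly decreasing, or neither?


Differences: 2, 2, 2, 2
All differences > 0 → strictly INCREASING

Monotonically increasing


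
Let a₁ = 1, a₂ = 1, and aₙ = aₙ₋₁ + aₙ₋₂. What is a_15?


Computing iteratively: 1, 1, 2, 3, 5, 8, 13, 21, 34, 55, 89, 144, ...
a_15 = 610

a_15 = 610


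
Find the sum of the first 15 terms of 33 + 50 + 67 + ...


aₙ = 33 + (15-1)×17 = 271
Sₙ = n(a₁+aₙ)/2 = 15×(33+271)/2
= 15×304/2 = 2280

S_15 = 2280


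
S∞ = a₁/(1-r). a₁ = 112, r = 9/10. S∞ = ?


S∞ = a₁/(1-r) = 112/(1 - 9/10)
= 112/(1/10)
= 1120

S∞ = 1120


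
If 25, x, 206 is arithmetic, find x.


AM = (25 + 206)/2 = 231/2 = 115.5

AM = 115.5


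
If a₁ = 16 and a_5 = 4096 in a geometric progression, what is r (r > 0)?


r^(n-1) = aₙ/a₁
r^4 = 4096/16 = 256
r = 256^(1/4)
= ±4; taking r > 0 gives r = 4

r = 4


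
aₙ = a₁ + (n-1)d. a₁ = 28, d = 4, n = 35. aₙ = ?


aₙ = a₁ + (n-1)d
= 28 + (35-1)×4
= 28 + 136
= 164

a_35 = 164


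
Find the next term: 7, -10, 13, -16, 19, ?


Pattern: alternating sign, magnitude arithmetic (d=3)
Terms: 7, -10, 13, -16, 19
Next term = -22

Next term = -22


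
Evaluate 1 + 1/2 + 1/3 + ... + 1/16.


H_16 = 1/1 + 1/2 + 1/3 + ... + 1/16
= 2436559/720720
≈ 3.3807

H_16 = 2436559/720720 ≈ 3.3807


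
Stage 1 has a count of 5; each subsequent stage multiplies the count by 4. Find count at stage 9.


aₙ = a₁·r^(n-1)
= 5×4^8
= 5×65536
= 327680

a_9 = 327680


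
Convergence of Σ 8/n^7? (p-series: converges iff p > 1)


p-series test: Σ c/n^p converges if p > 1, diverges if p ≤ 1 (constant c > 0 doesn't affect convergence).
p = 7
7 > 1 → CONVERGES

Converges (p = 7 > 1)


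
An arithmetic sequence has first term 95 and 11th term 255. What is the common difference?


d = (aₙ - a₁)/(n-1)
= (255 - 95)/(11-1)
= 160/10 = 16

d = 16


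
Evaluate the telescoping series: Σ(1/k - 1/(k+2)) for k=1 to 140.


Telescoping with gap 2: two head and two tail terms survive.
= (1 + 1/2) - (1/141 + 1/142)
= 3/2 - 1/141 - 1/142 = 14875/10011

Sum = 14875/10011


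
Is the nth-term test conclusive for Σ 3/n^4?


lim(n→∞) 3/n^4 = 0
lim aₙ = 0 → nth-term test is INCONCLUSIVE
(Need other tests; this is actually a convergent p-series with p=4 > 1)

Inconclusive (lim aₙ = 0; need another test)


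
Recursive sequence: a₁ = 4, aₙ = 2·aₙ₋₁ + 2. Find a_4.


Computing step by step:
a_1 = 4
a_2 = 10
a_3 = 22
a_4 = 46


a_4 = 46


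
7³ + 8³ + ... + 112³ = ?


Σₖ₌7^112 k³ = [112·113/2]² − [6·7/2]²
= 40043584 − 441 = 40043143

Σk³ = 40043143


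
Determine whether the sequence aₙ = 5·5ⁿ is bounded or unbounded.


aₙ = 5·5ⁿ → as n→∞, aₙ→∞ (since base 5 > 1)
No finite upper bound exists
The sequence is UNBOUNDED

Unbounded (aₙ → ∞ as n → ∞)


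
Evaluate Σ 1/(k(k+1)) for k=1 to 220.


1/(k(k+1)) = 1/k - 1/(k+1) (partial fractions)
Telescoping: Σ = 1 - 1/221 = 220/221

Sum = 220/221


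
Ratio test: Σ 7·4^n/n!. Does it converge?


aₙ = 7·4^n/n!
a_{n+1}/aₙ = 4^(n+1)/(n+1)! × n!/4^n  (constant 7 cancels)
= 4/(n+1)
L = lim(n→∞) 4/(n+1) = 0
L < 1 → series CONVERGES

Converges (ratio test: L = 0 < 1)


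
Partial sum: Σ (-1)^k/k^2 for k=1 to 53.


S = -1 + 1/4 - 1/9 + 1/16 - 1/25 + 1/36 - 1/49 + 1/64 ± ...
= -0.8226
(Full series converges to -π²/12 ≈ -0.8225)

S_53 = -0.8226


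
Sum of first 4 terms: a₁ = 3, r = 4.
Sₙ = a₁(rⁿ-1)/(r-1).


Sₙ = 3×(4^4 - 1)/(4 - 1)
= 3×(256 - 1)/3
= 3×255/3
= 255

S_4 = 255


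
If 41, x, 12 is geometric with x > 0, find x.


GM = √(41×12) = √492 = 22.1811

GM = 22.1811


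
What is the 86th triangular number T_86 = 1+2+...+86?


n(n+1)/2 = 86×87/2 = 7482/2 = 3741

Σk = 3741


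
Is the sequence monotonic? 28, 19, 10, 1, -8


Differences: -9, -9, -9, -9
All differences < 0 → strictly DECREASING

Monotonically decreasing


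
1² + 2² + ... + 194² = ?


n = 194
n(n+1)(2n+1)/6 = 194×195×389/6
= 14715870/6 = 2452645

Σk² = 2452645


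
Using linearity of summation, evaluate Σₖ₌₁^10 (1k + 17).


Σ(1k+17) = 1·Σk + 17·n
= 1·55 + 17·10
= 55 + 170 = 225

Σ = 225


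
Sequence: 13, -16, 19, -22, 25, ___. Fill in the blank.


Pattern: alternating sign, magnitude arithmetic (d=3)
Terms: 13, -16, 19, -22, 25
Next term = -28

Next term = -28


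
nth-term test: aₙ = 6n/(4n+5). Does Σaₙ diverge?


lim(n→∞) 6n/(4n+5) = 6/4 = 3/2  (divide numerator and denominator by n)
lim aₙ = 3/2 ≠ 0 → series DIVERGES

Diverges (lim aₙ = 3/2 ≠ 0)


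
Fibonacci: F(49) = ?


Fibonacci sequence: 1, 1, 2, 3, 5, 8, 13, 21, 34, 55, 89, ...
F(49) = 7778742049

F(49) = 7778742049


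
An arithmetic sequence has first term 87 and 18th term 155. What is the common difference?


d = (aₙ - a₁)/(n-1)
= (155 - 87)/(18-1)
= 68/17 = 4

d = 4


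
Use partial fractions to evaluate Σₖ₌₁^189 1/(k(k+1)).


1/(k(k+1)) = 1/k - 1/(k+1) (partial fractions)
Telescoping: Σ = 1 - 1/190 = 189/190

Sum = 189/190


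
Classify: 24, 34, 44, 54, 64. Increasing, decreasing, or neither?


Differences: 10, 10, 10, 10
All differences > 0 → strictly INCREASING

Monotonically increasing


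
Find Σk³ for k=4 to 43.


Σₖ₌4^43 k³ = [43·44/2]² − [3·4/2]²
= 894916 − 36 = 894880

Σk³ = 894880


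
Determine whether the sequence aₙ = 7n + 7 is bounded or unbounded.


aₙ = 7n + 7 → as n→∞, aₙ→∞
No finite upper bound exists
The sequence is UNBOUNDED

Unbounded (aₙ → ∞ as n → ∞)


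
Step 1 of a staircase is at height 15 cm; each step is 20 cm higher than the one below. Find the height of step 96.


aₙ = a₁ + (n-1)d
= 15 + (96-1)×20
= 15 + 1900
= 1915

a_96 = 1915


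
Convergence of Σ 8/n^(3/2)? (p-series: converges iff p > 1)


p-series test: Σ c/n^p converges if p > 1, diverges if p ≤ 1 (constant c > 0 doesn't affect convergence).
p = 3/2
3/2 > 1 → CONVERGES

Converges (p = 3/2 > 1)


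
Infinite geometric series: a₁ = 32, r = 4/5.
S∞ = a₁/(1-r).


S∞ = a₁/(1-r) = 32/(1 - 4/5)
= 32/(1/5)
= 160

S∞ = 160


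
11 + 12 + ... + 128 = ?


Σₖ₌11^128 k = Σₖ₌₁^128 k − Σₖ₌₁^10 k
= 128·129/2 − 10·11/2
= 8256 − 55 = 8201

Σk = 8201


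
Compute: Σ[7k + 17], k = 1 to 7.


Σ(7k+17) = 7·Σk + 17·n
= 7·28 + 17·7
= 196 + 119 = 315

Σ = 315


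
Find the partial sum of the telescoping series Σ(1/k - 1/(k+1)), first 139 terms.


Telescoping: adjacent terms cancel.
= 1/1 - 1/140
= 1 - 1/140 = 139/140

Sum = 139/140


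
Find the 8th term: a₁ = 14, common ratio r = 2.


aₙ = a₁·r^(n-1)
= 14×2^7
= 14×128
= 1792

a_8 = 1792


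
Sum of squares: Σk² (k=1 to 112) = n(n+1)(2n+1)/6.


n = 112
n(n+1)(2n+1)/6 = 112×113×225/6
= 2847600/6 = 474600

Σk² = 474600


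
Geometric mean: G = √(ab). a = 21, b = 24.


GM = √(21×24) = √504 = 22.4499

GM = 22.4499


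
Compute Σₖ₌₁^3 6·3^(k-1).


Sₙ = 6×(3^3 - 1)/(3 - 1)
= 6×(27 - 1)/2
= 6×26/2
= 78

S_3 = 78


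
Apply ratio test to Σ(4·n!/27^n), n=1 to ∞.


aₙ = 4·n!/27^n
a_{n+1}/aₙ = (n+1)!/27^(n+1) × 27^n/n!  (constant 4 cancels)
= (n+1)/27
L = lim(n→∞) (n+1)/27 = ∞
L > 1 → series DIVERGES

Diverges (ratio test: L = ∞ > 1)


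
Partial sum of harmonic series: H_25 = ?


H_25 = 1/1 + 1/2 + 1/3 + ... + 1/25
= 34052522467/8923714800
≈ 3.816

H_25 = 34052522467/8923714800 ≈ 3.816


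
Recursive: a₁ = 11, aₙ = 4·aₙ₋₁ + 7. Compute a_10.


Computing step by step:
a_1 = 11
a_2 = 51
a_3 = 211
a_4 = 851
a_5 = 3411
a_6 = 13651
a_7 = 54611
a_8 = 218451
a_9 = 873811
a_10 = 3495251


a_10 = 3495251


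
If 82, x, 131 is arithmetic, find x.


AM = (82 + 131)/2 = 213/2 = 106.5

AM = 106.5


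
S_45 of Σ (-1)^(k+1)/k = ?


S = 1 - 1/2 + 1/3 - 1/4 + 1/5 - 1/6 + 1/7 - 1/8 ± ...
= 0.7041
(Full series converges to +ln(2) ≈ +0.6931)

S_45 = 0.7041


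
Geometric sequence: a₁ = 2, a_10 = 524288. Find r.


r^(n-1) = aₙ/a₁
r^9 = 524288/2 = 262144
r = 262144^(1/9)
= 4

r = 4


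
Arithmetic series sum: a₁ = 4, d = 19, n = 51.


aₙ = 4 + (51-1)×19 = 954
Sₙ = n(a₁+aₙ)/2 = 51×(4+954)/2
= 51×958/2 = 24429

S_51 = 24429
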